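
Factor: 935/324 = 2^(  -  2)*3^( - 4 )*5^1*11^1*17^1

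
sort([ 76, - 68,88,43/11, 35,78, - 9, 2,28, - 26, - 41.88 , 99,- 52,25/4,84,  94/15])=[ - 68, - 52,-41.88, - 26, - 9,2, 43/11, 25/4 , 94/15,28,35,76,78,  84, 88,  99]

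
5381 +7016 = 12397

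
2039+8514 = 10553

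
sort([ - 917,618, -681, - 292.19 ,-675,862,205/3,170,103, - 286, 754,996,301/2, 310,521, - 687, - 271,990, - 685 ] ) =[-917, - 687, - 685, - 681,-675, - 292.19, - 286,-271 , 205/3 , 103 , 301/2,170, 310, 521,618, 754,862,990, 996] 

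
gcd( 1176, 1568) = 392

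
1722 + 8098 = 9820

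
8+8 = 16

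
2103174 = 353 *5958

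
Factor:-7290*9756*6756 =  - 480495097440 = - 2^5*3^9*5^1 * 271^1 * 563^1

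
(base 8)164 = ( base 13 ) 8C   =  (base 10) 116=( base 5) 431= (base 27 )48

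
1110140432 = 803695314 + 306445118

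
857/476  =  857/476 = 1.80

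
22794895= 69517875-46722980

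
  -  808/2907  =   - 1 + 2099/2907=- 0.28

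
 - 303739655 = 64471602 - 368211257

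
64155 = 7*9165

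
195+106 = 301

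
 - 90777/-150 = 30259/50  =  605.18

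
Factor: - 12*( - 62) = 2^3*3^1*31^1 = 744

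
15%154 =15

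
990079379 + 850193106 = 1840272485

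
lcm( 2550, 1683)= 84150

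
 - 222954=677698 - 900652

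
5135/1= 5135 = 5135.00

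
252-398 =-146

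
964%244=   232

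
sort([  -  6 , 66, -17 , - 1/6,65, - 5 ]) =[ - 17, - 6,-5, - 1/6, 65, 66 ]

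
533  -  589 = - 56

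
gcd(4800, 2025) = 75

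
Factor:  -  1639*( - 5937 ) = 3^1*11^1*149^1*1979^1  =  9730743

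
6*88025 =528150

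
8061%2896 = 2269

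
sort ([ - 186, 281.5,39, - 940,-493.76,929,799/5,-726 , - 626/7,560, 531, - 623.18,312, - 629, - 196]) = [ - 940, - 726, -629, - 623.18, - 493.76, - 196, - 186, - 626/7,39,799/5, 281.5,312,531 , 560,929]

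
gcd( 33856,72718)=2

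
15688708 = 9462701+6226007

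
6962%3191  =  580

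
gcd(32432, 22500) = 4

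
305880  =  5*61176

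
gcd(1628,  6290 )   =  74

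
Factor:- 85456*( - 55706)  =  4760411936=2^5* 7^3*23^1*109^1  *  173^1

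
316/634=158/317 = 0.50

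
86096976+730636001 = 816732977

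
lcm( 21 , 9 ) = 63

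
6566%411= 401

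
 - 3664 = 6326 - 9990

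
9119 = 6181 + 2938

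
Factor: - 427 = - 7^1*61^1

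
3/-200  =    -  1 + 197/200=- 0.01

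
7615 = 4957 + 2658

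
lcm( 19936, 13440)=1196160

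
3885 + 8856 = 12741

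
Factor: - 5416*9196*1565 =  - 77945663840  =  - 2^5 * 5^1 *11^2 *19^1*313^1*677^1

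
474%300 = 174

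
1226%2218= 1226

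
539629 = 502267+37362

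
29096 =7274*4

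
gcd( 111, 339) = 3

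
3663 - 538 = 3125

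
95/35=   19/7 = 2.71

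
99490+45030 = 144520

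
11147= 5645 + 5502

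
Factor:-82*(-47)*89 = 343006  =  2^1*41^1 * 47^1 * 89^1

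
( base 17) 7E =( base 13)a3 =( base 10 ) 133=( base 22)61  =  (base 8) 205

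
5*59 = 295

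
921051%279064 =83859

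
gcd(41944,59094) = 98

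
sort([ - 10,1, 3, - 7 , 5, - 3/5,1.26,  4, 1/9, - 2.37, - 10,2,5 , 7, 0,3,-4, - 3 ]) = [ - 10, - 10, - 7, - 4, - 3, - 2.37, - 3/5, 0,  1/9 , 1,1.26  ,  2,  3, 3, 4,5 , 5, 7]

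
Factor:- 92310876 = - 2^2*3^2*7^1 * 366313^1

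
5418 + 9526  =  14944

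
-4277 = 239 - 4516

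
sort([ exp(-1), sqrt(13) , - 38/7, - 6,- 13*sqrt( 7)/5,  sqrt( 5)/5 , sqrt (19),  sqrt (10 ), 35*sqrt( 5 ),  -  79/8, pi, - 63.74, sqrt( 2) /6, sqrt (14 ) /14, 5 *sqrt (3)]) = [ - 63.74, - 79/8,-13*sqrt( 7) /5,-6,-38/7,  sqrt( 2 ) /6, sqrt(14)/14, exp (-1) , sqrt(5)/5,  pi, sqrt (10) , sqrt( 13), sqrt(19),5*sqrt ( 3),  35*sqrt( 5)]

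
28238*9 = 254142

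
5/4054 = 5/4054 = 0.00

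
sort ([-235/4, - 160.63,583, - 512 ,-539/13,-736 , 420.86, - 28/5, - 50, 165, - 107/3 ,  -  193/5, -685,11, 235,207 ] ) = [ - 736,- 685, - 512, - 160.63,- 235/4,-50,- 539/13, - 193/5, - 107/3, - 28/5, 11,165, 207,235,  420.86, 583]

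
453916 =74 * 6134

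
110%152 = 110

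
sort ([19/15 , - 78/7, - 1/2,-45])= [ - 45, - 78/7, - 1/2 , 19/15]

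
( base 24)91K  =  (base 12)3038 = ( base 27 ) 74h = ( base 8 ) 12154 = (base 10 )5228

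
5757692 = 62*92866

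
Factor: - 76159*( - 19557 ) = 1489441563 = 3^2 *41^1*53^1*76159^1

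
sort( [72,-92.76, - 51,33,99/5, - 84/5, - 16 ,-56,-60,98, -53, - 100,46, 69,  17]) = [-100, - 92.76, -60, - 56, - 53,-51, - 84/5 , - 16, 17,99/5,  33,46,  69,72,98] 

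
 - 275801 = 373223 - 649024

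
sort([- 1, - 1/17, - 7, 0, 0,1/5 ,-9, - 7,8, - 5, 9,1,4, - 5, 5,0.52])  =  [-9, - 7 ,  -  7, - 5, - 5, - 1, - 1/17,0,  0,  1/5, 0.52, 1,4 , 5, 8 , 9] 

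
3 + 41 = 44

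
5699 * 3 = 17097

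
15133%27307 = 15133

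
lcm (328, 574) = 2296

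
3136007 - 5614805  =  -2478798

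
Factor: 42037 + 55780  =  97817 = 29^1 * 3373^1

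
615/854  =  615/854 = 0.72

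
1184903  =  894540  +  290363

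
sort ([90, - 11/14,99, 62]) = [ - 11/14, 62 , 90, 99 ] 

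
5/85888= 5/85888= 0.00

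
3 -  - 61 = 64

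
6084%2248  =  1588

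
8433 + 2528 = 10961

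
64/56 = 1 + 1/7 = 1.14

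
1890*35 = 66150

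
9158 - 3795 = 5363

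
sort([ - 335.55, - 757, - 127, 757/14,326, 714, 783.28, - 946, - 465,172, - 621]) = [-946, - 757, -621, -465, - 335.55, -127, 757/14, 172, 326,  714, 783.28 ]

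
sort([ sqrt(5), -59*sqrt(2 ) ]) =[ - 59*sqrt ( 2), sqrt(5)]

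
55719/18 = 3095+1/2 = 3095.50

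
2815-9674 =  - 6859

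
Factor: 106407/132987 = 35469/44329 = 3^2*7^1*97^( - 1)* 457^(-1)  *  563^1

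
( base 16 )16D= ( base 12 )265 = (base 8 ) 555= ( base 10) 365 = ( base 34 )ap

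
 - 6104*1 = - 6104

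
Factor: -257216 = - 2^6*4019^1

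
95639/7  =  13662 + 5/7=13662.71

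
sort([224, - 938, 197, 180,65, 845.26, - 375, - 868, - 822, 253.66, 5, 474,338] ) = [-938,-868, - 822, - 375, 5, 65,  180,  197 , 224,253.66, 338, 474, 845.26 ] 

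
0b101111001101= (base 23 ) 5G8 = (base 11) 22A7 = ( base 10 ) 3021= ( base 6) 21553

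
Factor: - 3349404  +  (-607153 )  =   - 3956557=- 11^1*29^1*79^1*157^1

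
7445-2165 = 5280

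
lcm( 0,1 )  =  0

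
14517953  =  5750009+8767944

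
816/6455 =816/6455 =0.13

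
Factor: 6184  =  2^3*773^1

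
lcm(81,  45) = 405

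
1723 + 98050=99773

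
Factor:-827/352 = -2^( - 5)*11^( - 1 ) * 827^1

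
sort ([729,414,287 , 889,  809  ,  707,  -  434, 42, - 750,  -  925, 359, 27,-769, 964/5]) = [ - 925 , - 769,- 750, - 434, 27, 42,964/5,  287, 359, 414,  707, 729, 809, 889] 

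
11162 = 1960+9202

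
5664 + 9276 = 14940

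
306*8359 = 2557854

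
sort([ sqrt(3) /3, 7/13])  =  [7/13,  sqrt(3)/3 ]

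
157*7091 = 1113287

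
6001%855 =16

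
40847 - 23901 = 16946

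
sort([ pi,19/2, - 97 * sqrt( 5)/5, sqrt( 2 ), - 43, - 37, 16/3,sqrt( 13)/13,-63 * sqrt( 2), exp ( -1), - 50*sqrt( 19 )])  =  [ -50*sqrt ( 19 ), - 63*sqrt( 2 ), - 97*sqrt(5 ) /5,-43, - 37,sqrt ( 13 ) /13,exp ( - 1 ),sqrt ( 2 ) , pi,16/3,  19/2]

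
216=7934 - 7718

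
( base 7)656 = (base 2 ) 101001111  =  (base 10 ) 335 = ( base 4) 11033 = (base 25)da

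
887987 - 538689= 349298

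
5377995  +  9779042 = 15157037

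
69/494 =69/494 = 0.14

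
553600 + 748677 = 1302277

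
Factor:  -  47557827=-3^3 * 41^1*42961^1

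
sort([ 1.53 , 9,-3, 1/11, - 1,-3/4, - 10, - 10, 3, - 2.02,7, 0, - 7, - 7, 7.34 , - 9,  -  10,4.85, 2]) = [ - 10, - 10, - 10, - 9,-7, - 7, - 3, - 2.02, - 1, -3/4, 0, 1/11, 1.53, 2, 3, 4.85, 7, 7.34,9] 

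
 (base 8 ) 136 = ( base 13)73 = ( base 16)5e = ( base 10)94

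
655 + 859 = 1514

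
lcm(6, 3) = 6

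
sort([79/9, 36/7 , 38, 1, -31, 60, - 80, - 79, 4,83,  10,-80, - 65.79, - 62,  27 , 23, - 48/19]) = [ - 80, - 80,  -  79,-65.79, - 62 , - 31, - 48/19, 1,4,36/7, 79/9,10, 23, 27,38,60,83]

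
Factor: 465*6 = 2790 = 2^1*3^2*5^1 * 31^1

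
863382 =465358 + 398024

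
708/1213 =708/1213=0.58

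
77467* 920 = 71269640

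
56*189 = 10584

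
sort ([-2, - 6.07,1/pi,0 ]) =[ - 6.07, - 2, 0, 1/pi]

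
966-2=964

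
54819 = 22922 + 31897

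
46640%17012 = 12616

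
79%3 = 1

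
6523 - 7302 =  - 779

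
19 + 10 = 29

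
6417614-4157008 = 2260606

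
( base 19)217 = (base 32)NC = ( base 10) 748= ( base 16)2ec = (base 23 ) 19c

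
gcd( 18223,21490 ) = 1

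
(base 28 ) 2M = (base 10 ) 78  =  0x4e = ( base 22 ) 3c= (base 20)3I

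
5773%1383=241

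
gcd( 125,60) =5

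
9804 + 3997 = 13801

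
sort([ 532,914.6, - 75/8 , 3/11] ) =[-75/8,  3/11, 532, 914.6] 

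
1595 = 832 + 763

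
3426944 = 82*41792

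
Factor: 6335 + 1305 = 7640 = 2^3*5^1*191^1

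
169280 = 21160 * 8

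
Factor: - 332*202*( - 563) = 2^3*83^1*101^1*563^1 = 37757032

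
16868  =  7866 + 9002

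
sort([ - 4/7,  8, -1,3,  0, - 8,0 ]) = [ -8,-1, - 4/7,  0, 0,3,8]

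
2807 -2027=780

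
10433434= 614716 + 9818718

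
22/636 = 11/318 = 0.03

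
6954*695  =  4833030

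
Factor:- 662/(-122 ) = 331/61  =  61^( - 1 )*331^1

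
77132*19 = 1465508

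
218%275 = 218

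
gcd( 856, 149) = 1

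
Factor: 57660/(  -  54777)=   -  20/19 = - 2^2*5^1*19^( - 1 ) 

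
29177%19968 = 9209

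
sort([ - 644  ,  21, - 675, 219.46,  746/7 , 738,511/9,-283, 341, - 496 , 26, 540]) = [ - 675, - 644,  -  496,-283, 21, 26, 511/9, 746/7, 219.46,341, 540, 738]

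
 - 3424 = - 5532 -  - 2108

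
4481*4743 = 21253383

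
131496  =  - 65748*( - 2 ) 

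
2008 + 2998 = 5006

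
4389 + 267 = 4656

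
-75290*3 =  - 225870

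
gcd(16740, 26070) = 30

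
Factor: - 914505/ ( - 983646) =2^( - 1 )*3^( - 1)*5^1*41^1 * 1487^1*54647^( - 1 ) = 304835/327882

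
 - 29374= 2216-31590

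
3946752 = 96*41112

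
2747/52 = 2747/52 = 52.83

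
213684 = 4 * 53421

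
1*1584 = 1584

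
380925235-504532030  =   - 123606795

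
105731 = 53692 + 52039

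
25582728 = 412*62094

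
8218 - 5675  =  2543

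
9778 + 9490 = 19268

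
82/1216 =41/608 = 0.07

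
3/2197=3/2197 =0.00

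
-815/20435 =-163/4087 = -  0.04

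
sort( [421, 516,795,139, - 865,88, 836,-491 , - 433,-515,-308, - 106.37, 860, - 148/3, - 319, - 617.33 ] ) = [ - 865, - 617.33,- 515, - 491, - 433, - 319, - 308,-106.37, - 148/3,88,139,421, 516, 795,  836, 860 ] 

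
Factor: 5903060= 2^2*5^1*295153^1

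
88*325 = 28600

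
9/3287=9/3287 = 0.00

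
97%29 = 10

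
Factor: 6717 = 3^1*2239^1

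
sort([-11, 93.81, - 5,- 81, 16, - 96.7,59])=[ - 96.7,- 81, - 11,- 5, 16,59,93.81] 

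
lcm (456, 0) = 0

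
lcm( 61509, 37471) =3259977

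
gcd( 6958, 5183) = 71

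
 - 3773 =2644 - 6417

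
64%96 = 64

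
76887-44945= 31942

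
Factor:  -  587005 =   -  5^1 * 19^1*37^1 * 167^1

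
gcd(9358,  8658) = 2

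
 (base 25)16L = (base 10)796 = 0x31c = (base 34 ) ne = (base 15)381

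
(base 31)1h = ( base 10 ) 48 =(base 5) 143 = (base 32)1g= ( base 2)110000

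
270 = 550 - 280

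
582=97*6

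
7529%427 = 270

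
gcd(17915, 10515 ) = 5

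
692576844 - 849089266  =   - 156512422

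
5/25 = 1/5=0.20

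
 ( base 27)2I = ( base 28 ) 2g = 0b1001000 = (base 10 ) 72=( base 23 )33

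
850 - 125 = 725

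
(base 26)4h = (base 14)89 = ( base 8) 171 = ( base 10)121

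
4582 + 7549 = 12131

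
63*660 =41580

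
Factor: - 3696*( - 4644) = 17164224 = 2^6 *3^4*7^1*11^1*43^1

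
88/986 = 44/493  =  0.09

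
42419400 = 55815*760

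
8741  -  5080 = 3661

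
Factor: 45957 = 3^1*15319^1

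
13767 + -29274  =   - 15507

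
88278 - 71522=16756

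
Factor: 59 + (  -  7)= 52 = 2^2*13^1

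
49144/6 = 8190+2/3 = 8190.67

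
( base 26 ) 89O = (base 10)5666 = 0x1622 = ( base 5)140131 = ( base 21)CHH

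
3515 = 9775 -6260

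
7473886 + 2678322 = 10152208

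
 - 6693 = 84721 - 91414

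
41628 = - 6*( - 6938)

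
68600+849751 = 918351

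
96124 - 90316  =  5808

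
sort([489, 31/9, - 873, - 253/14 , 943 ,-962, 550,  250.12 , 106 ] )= [ - 962,  -  873, - 253/14,31/9 , 106, 250.12, 489, 550, 943]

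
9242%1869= 1766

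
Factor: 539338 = 2^1*31^1*8699^1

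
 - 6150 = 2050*( - 3 ) 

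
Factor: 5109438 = 2^1*3^1*851573^1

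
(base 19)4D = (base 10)89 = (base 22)41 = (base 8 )131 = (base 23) 3K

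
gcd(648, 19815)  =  3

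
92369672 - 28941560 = 63428112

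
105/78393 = 5/3733 = 0.00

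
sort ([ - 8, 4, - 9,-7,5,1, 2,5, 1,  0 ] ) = [ - 9, - 8, -7, 0, 1, 1, 2, 4, 5,5]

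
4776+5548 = 10324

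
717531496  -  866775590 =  -149244094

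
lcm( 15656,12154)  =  923704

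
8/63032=1/7879 = 0.00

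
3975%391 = 65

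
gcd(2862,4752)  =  54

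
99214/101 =99214/101= 982.32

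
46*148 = 6808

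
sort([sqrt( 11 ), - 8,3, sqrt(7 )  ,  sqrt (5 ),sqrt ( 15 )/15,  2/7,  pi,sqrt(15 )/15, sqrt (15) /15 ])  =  [ - 8,sqrt (15)/15, sqrt( 15)/15, sqrt ( 15)/15, 2/7,sqrt( 5), sqrt (7 ), 3, pi,sqrt ( 11 )]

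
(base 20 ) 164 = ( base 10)524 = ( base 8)1014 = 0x20c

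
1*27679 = 27679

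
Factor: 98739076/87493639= 2^2 * 73^( - 1) * 397^( - 1 )* 2999^1 * 3019^( - 1)*8231^1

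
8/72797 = 8/72797 =0.00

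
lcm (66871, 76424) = 534968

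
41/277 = 41/277 =0.15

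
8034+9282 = 17316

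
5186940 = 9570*542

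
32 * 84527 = 2704864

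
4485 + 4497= 8982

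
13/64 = 13/64 = 0.20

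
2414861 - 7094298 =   -  4679437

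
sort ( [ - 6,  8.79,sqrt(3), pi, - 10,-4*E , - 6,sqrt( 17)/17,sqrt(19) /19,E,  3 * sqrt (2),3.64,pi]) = [ - 4*E,  -  10, - 6, -6,  sqrt (19 )/19, sqrt(17 ) /17, sqrt( 3),E, pi,pi , 3.64,3*sqrt( 2),  8.79 ]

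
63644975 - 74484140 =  - 10839165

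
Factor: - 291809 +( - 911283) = -1203092 = -2^2 * 11^1*37^1*739^1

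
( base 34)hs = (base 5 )4411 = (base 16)25e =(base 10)606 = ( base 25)O6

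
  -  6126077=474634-6600711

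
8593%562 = 163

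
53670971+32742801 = 86413772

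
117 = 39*3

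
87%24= 15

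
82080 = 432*190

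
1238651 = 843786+394865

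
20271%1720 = 1351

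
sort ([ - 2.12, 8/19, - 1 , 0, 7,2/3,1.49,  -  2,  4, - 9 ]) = [  -  9, - 2.12, - 2,-1,0,  8/19, 2/3,1.49, 4, 7]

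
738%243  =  9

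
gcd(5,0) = 5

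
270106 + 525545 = 795651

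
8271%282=93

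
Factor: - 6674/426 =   -  3^( - 1)*47^1=- 47/3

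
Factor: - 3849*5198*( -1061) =2^1*3^1*23^1 * 113^1*1061^1* 1283^1 = 21227535222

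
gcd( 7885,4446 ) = 19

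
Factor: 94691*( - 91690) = - 8682217790 = -2^1*5^1*23^2*53^1*173^1*179^1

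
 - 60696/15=-4047 + 3/5=-4046.40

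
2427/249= 9 + 62/83 = 9.75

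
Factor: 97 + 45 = 2^1*71^1 = 142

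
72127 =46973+25154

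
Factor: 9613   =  9613^1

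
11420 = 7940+3480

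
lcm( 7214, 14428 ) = 14428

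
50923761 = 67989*749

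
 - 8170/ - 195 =41 +35/39 = 41.90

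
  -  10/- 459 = 10/459 = 0.02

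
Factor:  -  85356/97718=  - 42678/48859 =- 2^1*3^2*2371^1*48859^( - 1) 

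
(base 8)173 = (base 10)123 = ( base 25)4N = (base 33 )3O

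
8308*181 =1503748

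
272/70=3 + 31/35= 3.89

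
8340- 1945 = 6395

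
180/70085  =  36/14017 = 0.00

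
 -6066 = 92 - 6158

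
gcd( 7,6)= 1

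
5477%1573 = 758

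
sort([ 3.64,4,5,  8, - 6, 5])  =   [- 6,  3.64, 4,5, 5,8]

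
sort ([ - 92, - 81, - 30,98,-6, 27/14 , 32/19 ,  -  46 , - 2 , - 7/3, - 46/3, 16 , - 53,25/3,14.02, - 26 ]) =[  -  92, - 81, - 53,-46, - 30, - 26 , - 46/3, - 6,  -  7/3, -2 , 32/19 , 27/14,25/3,14.02,16 , 98 ] 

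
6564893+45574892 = 52139785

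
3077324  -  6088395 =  - 3011071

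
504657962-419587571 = 85070391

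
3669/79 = 46 + 35/79 = 46.44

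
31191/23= 31191/23=1356.13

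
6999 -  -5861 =12860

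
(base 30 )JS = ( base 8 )1126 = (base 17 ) 213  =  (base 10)598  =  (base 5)4343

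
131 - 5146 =-5015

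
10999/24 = 458 +7/24=458.29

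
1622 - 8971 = - 7349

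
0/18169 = 0 =0.00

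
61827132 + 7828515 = 69655647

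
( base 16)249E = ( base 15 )2B9E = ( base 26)DME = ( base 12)5512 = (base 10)9374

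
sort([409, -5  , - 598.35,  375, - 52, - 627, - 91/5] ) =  [ - 627, - 598.35,-52, - 91/5, - 5, 375, 409] 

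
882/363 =294/121 = 2.43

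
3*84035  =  252105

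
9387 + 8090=17477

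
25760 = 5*5152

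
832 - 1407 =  - 575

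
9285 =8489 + 796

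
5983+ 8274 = 14257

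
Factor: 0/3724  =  0^1 = 0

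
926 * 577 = 534302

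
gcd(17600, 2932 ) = 4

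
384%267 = 117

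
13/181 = 13/181 = 0.07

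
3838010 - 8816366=- 4978356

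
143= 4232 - 4089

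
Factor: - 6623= - 37^1*179^1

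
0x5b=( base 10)91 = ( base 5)331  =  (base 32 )2R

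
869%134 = 65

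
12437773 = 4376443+8061330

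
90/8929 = 90/8929 = 0.01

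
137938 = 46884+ 91054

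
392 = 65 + 327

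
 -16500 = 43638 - 60138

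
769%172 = 81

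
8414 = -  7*( - 1202)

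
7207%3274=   659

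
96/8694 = 16/1449 = 0.01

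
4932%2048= 836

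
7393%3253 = 887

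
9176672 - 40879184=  - 31702512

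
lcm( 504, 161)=11592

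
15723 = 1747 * 9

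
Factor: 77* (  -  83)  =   - 7^1*11^1*83^1 = - 6391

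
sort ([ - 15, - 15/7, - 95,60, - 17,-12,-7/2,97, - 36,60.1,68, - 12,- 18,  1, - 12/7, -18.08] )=[- 95, - 36,  -  18.08, -18, - 17, - 15, - 12,-12, - 7/2,- 15/7, - 12/7, 1,60,60.1, 68,97 ] 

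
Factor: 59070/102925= 66/115 = 2^1*3^1 * 5^( - 1)*11^1*23^( - 1) 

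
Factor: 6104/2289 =8/3= 2^3*3^( - 1)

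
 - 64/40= - 8/5 =-  1.60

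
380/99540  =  19/4977 = 0.00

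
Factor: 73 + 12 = 5^1*17^1 =85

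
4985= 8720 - 3735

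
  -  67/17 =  - 67/17 = -3.94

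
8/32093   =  8/32093 = 0.00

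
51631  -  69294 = - 17663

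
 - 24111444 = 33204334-57315778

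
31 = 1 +30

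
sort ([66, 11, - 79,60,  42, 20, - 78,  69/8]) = [  -  79,-78,69/8,11, 20 , 42,60 , 66 ] 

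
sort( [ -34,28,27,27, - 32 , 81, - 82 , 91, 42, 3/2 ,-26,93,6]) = [-82,- 34, - 32,  -  26,3/2,6,27,27, 28,42 , 81, 91 , 93 ]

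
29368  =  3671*8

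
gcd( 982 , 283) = 1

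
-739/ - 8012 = 739/8012 =0.09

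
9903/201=3301/67 = 49.27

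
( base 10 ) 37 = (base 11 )34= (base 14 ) 29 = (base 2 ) 100101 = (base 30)17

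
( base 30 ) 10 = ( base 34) u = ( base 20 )1A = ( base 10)30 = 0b11110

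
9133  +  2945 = 12078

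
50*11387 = 569350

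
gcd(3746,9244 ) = 2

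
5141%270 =11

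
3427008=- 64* (  -  53547)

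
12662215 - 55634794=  -42972579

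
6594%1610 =154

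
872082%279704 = 32970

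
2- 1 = 1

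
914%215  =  54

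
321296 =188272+133024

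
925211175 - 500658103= 424553072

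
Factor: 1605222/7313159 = 2^1 * 3^2* 7^ ( -1)*257^1*347^1 * 1044737^( - 1) 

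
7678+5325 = 13003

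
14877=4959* 3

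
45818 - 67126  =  -21308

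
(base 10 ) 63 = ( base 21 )30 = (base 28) 27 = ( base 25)2d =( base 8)77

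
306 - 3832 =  - 3526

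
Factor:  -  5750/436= - 2875/218 = - 2^( - 1)*5^3 *23^1* 109^( - 1) 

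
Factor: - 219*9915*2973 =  - 6455527605 = - 3^3*5^1*73^1*661^1*991^1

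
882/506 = 441/253 = 1.74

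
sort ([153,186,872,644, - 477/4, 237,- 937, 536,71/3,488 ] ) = [ - 937,  -  477/4,71/3,153, 186, 237, 488, 536,644,872]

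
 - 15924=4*( - 3981)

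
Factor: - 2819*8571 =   -  24161649 = - 3^1* 2819^1*2857^1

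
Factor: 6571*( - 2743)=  - 18024253 = -13^1 *211^1 * 6571^1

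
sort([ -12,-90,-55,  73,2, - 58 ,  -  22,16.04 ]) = [ - 90,  -  58, - 55, - 22 ,-12, 2,16.04, 73 ] 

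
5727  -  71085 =-65358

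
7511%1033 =280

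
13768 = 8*1721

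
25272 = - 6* ( - 4212 ) 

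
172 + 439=611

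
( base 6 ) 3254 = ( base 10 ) 754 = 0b1011110010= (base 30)P4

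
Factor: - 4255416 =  - 2^3*3^5 * 11^1 *199^1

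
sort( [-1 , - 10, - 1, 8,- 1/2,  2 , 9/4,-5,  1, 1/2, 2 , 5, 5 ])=[-10, - 5 , -1 ,- 1 , - 1/2,1/2 , 1,2,2, 9/4, 5,5, 8]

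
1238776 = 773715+465061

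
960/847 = 1+113/847=1.13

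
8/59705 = 8/59705 = 0.00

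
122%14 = 10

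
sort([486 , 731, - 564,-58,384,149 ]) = [ - 564, - 58,149, 384,  486, 731]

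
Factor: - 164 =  - 2^2*41^1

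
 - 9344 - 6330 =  - 15674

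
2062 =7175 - 5113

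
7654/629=7654/629 = 12.17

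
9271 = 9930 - 659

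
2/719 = 2/719= 0.00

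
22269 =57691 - 35422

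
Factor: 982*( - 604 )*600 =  - 2^6 *3^1*5^2 *151^1 * 491^1 = - 355876800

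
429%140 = 9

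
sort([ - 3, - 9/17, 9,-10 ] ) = [ - 10, - 3, - 9/17 , 9 ]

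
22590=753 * 30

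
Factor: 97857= 3^2*83^1*131^1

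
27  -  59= - 32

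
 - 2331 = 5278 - 7609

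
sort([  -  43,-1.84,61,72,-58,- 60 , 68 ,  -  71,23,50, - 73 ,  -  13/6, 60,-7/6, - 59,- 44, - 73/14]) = [ - 73, - 71,  -  60,-59, - 58, - 44, - 43,- 73/14,-13/6, - 1.84,-7/6, 23,  50, 60,  61, 68,72] 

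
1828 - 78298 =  - 76470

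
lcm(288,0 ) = 0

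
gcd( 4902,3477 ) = 57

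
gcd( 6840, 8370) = 90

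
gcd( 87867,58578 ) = 29289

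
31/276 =31/276 = 0.11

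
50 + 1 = 51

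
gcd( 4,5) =1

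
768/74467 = 768/74467 =0.01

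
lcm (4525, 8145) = 40725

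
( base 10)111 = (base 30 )3l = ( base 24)4F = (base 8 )157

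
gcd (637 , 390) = 13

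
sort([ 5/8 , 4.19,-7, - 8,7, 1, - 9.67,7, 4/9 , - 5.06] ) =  [ - 9.67, - 8, - 7, - 5.06, 4/9, 5/8, 1, 4.19 , 7,7] 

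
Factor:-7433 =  - 7433^1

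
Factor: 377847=3^2*41983^1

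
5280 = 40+5240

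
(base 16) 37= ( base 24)27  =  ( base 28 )1R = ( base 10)55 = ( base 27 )21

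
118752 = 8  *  14844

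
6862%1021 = 736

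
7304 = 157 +7147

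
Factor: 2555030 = 2^1*5^1*255503^1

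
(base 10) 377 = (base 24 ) FH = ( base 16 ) 179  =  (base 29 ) D0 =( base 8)571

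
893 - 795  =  98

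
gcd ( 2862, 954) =954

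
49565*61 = 3023465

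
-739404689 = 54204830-793609519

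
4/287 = 4/287 = 0.01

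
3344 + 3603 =6947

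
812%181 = 88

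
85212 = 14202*6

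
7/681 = 7/681 = 0.01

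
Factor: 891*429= 382239  =  3^5 *11^2 * 13^1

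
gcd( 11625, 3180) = 15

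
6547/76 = 6547/76 = 86.14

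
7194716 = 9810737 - 2616021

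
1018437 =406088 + 612349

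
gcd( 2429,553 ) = 7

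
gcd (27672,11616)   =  24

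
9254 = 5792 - - 3462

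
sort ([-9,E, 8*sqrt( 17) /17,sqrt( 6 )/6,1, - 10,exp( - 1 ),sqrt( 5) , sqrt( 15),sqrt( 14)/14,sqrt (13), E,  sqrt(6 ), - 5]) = [ - 10, - 9,-5,sqrt( 14 )/14,exp( - 1), sqrt( 6 ) /6, 1 , 8*sqrt(17)/17,  sqrt( 5), sqrt( 6 ), E,E,sqrt ( 13),sqrt( 15 ) ]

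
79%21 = 16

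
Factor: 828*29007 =24017796 = 2^2*3^4*11^1*23^1 *293^1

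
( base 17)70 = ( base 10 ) 119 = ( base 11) A9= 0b1110111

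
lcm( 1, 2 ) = 2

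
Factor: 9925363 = 7^1 *31^1 * 53^1*863^1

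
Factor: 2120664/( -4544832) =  - 2^( - 3 )*7^1 * 13^1* 971^1*23671^ (-1 ) = - 88361/189368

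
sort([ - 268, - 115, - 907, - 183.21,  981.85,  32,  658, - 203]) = [ - 907,-268, - 203, - 183.21, - 115, 32, 658,  981.85 ] 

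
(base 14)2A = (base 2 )100110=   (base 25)1d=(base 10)38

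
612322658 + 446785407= 1059108065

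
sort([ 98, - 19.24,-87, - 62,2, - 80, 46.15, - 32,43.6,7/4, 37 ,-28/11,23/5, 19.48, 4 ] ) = [-87 , - 80, - 62 , - 32, - 19.24, - 28/11,7/4, 2, 4,23/5, 19.48, 37,43.6,  46.15, 98 ]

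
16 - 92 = - 76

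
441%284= 157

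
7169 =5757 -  - 1412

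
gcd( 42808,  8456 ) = 8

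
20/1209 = 20/1209 = 0.02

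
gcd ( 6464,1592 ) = 8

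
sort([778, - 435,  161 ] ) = [ - 435, 161, 778]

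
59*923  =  54457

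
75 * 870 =65250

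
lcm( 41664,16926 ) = 541632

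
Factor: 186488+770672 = 957160 = 2^3*5^1*23929^1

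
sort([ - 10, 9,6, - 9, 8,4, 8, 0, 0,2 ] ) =[ - 10, - 9, 0, 0, 2 , 4, 6, 8, 8,9]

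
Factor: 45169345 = 5^1*13^1 * 281^1*2473^1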